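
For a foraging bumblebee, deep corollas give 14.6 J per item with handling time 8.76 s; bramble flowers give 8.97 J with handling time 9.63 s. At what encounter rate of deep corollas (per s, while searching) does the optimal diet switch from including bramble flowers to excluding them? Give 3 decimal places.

0.145 per s

The zero-one rule: include bramble flowers iff E₂/h₂ > λE₁/(1+λh₁). Equality gives the switch point.
λE₁h₂ = E₂ + λE₂h₁ ⇒ λ = E₂/(E₁h₂ − E₂h₁) = 8.97/(140.6 − 78.58) = 0.1446 per s.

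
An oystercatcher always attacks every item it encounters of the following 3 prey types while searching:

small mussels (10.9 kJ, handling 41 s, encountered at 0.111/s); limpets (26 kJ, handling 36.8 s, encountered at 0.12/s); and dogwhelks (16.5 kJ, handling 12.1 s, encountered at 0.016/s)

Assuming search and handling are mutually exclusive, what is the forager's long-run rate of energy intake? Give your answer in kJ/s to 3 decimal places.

0.452 kJ/s

R = (0.111×10.9 + 0.12×26 + 0.016×16.5) / (1 + 0.111×41 + 0.12×36.8 + 0.016×12.1) = 4.594/10.16 = 0.4521 kJ/s.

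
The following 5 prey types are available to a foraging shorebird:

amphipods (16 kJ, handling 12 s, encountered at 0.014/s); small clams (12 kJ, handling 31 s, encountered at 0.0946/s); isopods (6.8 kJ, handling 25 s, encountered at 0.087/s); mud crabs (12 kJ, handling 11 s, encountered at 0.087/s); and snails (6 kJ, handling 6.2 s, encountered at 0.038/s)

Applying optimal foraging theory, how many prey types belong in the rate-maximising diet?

Rank by E/h (kJ/s): amphipods 1.33, mud crabs 1.09, snails 0.968, small clams 0.387, isopods 0.272. Include each in turn until the next type's E/h falls below the running intake rate.
Rate on top 1: 0.1918. mud crabs: 1.09 > 0.1918 → include.
Rate on top 2: 0.5967. snails: 0.968 > 0.5967 → include.
Rate on top 3: 0.6337. small clams: 0.387 < 0.6337 → exclude; stop.
Optimal diet: amphipods, mud crabs, snails — 3 of 5 types.

3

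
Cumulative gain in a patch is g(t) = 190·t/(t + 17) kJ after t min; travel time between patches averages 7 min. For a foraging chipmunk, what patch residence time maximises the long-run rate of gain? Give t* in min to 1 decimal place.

Maximise g(t)/(T+t): set derivative to zero → g'(t)(T+t) = g(t).
g'(t) = 190·17/(t + 17)². Setting 190·17/(t+17)² = 190t/[(t+17)(7+t)] gives 17(7+t) = t(t+17), so t² = 17×7 = 119.
t* = √119 = 10.91 min.

10.9 min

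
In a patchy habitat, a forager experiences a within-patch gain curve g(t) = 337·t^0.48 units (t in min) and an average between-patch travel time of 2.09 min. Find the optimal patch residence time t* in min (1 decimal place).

1.9 min

By the marginal value theorem, leave when the instantaneous gain rate g'(t) equals the habitat-wide average g(t)/(T + t).
g'(t) = 0.48·337·t^-0.52. Setting 0.48·337·t^-0.52 = 337·t^0.48/(2.09+t) gives 0.48(2.09+t) = t, so 0.52·t = 0.48×2.09.
t* = 0.48×2.09/0.52 = 1.929 min.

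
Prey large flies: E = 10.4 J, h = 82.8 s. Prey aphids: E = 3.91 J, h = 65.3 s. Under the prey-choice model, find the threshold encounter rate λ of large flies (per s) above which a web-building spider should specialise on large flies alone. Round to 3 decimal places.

0.011 per s

Drop aphids once their profitability E₂/h₂ falls below the rate achievable on large flies alone: E₂/h₂ = λE₁/(1 + λh₁).
Solve for λ: λE₁h₂ = E₂(1 + λh₁) → λ(E₁h₂ − E₂h₁) = E₂ → λ = E₂/(E₁h₂ − E₂h₁).
λ = 3.91/(10.4×65.3 − 3.91×82.8) = 3.91/355.4 = 0.011 per s.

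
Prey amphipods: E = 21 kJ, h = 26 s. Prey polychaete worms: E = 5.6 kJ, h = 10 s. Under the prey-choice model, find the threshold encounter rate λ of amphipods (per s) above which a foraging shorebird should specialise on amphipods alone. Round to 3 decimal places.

0.087 per s

Drop polychaete worms once their profitability E₂/h₂ falls below the rate achievable on amphipods alone: E₂/h₂ = λE₁/(1 + λh₁).
Solve for λ: λE₁h₂ = E₂(1 + λh₁) → λ(E₁h₂ − E₂h₁) = E₂ → λ = E₂/(E₁h₂ − E₂h₁).
λ = 5.6/(21×10 − 5.6×26) = 5.6/64.4 = 0.08696 per s.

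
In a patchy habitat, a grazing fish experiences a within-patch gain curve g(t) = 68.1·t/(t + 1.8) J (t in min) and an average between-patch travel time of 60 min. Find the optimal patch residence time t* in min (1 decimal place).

By the marginal value theorem, leave when the instantaneous gain rate g'(t) equals the habitat-wide average g(t)/(T + t).
g'(t) = 68.1·1.8/(t + 1.8)². Setting 68.1·1.8/(t+1.8)² = 68.1t/[(t+1.8)(60+t)] gives 1.8(60+t) = t(t+1.8), so t² = 1.8×60 = 108.
t* = √108 = 10.39 min.

10.4 min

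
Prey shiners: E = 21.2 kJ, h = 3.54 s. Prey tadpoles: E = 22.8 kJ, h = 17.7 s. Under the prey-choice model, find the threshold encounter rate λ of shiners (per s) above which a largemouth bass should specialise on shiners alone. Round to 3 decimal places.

The zero-one rule: include tadpoles iff E₂/h₂ > λE₁/(1+λh₁). Equality gives the switch point.
λE₁h₂ = E₂ + λE₂h₁ ⇒ λ = E₂/(E₁h₂ − E₂h₁) = 22.8/(375.2 − 80.71) = 0.07741 per s.

0.077 per s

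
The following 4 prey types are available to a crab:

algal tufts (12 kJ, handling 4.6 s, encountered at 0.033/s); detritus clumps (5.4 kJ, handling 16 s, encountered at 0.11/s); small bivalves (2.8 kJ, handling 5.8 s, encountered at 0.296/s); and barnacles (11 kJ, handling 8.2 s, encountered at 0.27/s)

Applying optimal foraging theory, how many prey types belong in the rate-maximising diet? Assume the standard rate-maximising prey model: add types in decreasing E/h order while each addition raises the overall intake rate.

2

E/h in descending order: algal tufts 2.61, barnacles 1.34, small bivalves 0.483, detritus clumps 0.338 kJ/s. The optimal diet is the largest prefix of this list for which every included type satisfies E_i/h_i > R on the types above it.
Rate on top 1: 0.3438. barnacles: 1.34 > 0.3438 → include.
Rate on top 2: 1. small bivalves: 0.483 < 1 → exclude; stop.
Optimal diet: algal tufts, barnacles — 2 of 4 types.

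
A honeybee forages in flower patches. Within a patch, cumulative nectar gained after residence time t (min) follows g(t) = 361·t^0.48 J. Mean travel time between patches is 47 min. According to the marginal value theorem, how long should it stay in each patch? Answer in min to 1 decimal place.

43.4 min

Maximise g(t)/(T+t): set derivative to zero → g'(t)(T+t) = g(t).
g'(t) = 0.48·361·t^-0.52. Setting 0.48·361·t^-0.52 = 361·t^0.48/(47+t) gives 0.48(47+t) = t, so 0.52·t = 0.48×47.
t* = 0.48×47/0.52 = 43.38 min.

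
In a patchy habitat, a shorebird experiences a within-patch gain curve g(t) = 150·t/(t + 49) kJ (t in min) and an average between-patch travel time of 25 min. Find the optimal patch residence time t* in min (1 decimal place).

35.0 min

Optimal t* satisfies g'(t*) = g(t*)/(T + t*).
g'(t) = 150·49/(t + 49)². Setting 150·49/(t+49)² = 150t/[(t+49)(25+t)] gives 49(25+t) = t(t+49), so t² = 49×25 = 1225.
t* = √1225 = 35 min.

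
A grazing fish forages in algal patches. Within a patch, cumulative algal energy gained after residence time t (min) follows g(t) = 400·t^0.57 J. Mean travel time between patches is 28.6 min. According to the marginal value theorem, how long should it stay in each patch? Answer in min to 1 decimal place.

37.9 min

Optimal t* satisfies g'(t*) = g(t*)/(T + t*).
g'(t) = 0.57·400·t^-0.43. Setting 0.57·400·t^-0.43 = 400·t^0.57/(28.6+t) gives 0.57(28.6+t) = t, so 0.43·t = 0.57×28.6.
t* = 0.57×28.6/0.43 = 37.91 min.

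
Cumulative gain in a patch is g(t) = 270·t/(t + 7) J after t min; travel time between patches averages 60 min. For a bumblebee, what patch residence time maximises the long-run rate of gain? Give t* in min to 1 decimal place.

Maximise g(t)/(T+t): set derivative to zero → g'(t)(T+t) = g(t).
g'(t) = 270·7/(t + 7)². Setting 270·7/(t+7)² = 270t/[(t+7)(60+t)] gives 7(60+t) = t(t+7), so t² = 7×60 = 420.
t* = √420 = 20.49 min.

20.5 min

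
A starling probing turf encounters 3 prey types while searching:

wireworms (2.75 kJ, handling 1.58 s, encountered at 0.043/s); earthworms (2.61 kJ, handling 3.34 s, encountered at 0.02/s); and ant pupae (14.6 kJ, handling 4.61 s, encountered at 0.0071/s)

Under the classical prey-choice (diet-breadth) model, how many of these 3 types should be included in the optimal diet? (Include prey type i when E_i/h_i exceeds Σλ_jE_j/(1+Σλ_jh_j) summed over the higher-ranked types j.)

E/h in descending order: ant pupae 3.17, wireworms 1.74, earthworms 0.781 kJ/s. The optimal diet is the largest prefix of this list for which every included type satisfies E_i/h_i > R on the types above it.
Rate on top 1: 0.1004. wireworms: 1.74 > 0.1004 → include.
Rate on top 2: 0.2016. earthworms: 0.781 > 0.2016 → include.
Optimal diet: ant pupae, wireworms, earthworms — 3 of 3 types.

3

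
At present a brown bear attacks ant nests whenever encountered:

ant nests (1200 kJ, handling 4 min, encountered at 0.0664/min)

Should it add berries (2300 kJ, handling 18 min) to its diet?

On ant nests alone, R = ΣλE/(1+Σλh) = 79.68/1.266 = 62.96 kJ/min.
Profitability of berries: 2300/18 = 127.8 kJ/min.
127.8 > 62.96, so adding berries raises the average — include it.

Yes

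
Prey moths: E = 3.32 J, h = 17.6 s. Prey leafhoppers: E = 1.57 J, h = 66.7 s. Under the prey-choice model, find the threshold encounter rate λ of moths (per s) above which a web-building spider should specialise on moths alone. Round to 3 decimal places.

0.008 per s

At the threshold, the rate on moths alone equals the profitability of leafhoppers: λ·3.32/(1 + λ·17.6) = 1.57/66.7 = 0.02354.
Rearranging, λ(3.32 − 0.02354×17.6) = 0.02354, so λ = 0.02354/2.906 = 0.008101 per s.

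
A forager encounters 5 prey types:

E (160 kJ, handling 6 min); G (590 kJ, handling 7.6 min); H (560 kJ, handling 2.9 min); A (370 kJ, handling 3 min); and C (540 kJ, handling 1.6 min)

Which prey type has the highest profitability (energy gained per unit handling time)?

C

In descending order of E/h:
C: 540/1.6 = 338 kJ/min
H: 560/2.9 = 193 kJ/min
A: 370/3 = 123 kJ/min
G: 590/7.6 = 77.6 kJ/min
E: 160/6 = 26.7 kJ/min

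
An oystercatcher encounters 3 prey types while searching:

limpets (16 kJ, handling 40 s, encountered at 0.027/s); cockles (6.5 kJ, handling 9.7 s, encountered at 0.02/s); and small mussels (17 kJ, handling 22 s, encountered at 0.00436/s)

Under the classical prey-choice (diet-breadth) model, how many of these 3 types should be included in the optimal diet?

3

Profitabilities (E/h, kJ/s): small mussels 0.773, cockles 0.67, limpets 0.4. Add prey in this order while the next type's profitability exceeds the intake rate on those already taken.
Rate on top 1: 0.06763. cockles: 0.67 > 0.06763 → include.
Rate on top 2: 0.1582. limpets: 0.4 > 0.1582 → include.
Optimal diet: small mussels, cockles, limpets — 3 of 3 types.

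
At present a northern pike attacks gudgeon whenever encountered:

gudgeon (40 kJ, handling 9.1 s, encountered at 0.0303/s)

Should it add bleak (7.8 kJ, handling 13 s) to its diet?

Intake rate on the current diet: R = (0.0303×40) / (1 + 0.0303×9.1) = 1.212/1.276 = 0.95 kJ/s.
Profitability of bleak: 7.8/13 = 0.6 kJ/s.
0.6 < 0.95, so adding bleak would lower the average — exclude it.

No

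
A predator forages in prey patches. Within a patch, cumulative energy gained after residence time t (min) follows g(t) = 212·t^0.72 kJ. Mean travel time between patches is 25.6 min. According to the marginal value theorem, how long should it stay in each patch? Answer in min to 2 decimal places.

Optimal t* satisfies g'(t*) = g(t*)/(T + t*).
g'(t) = 0.72·212·t^-0.28. Setting 0.72·212·t^-0.28 = 212·t^0.72/(25.6+t) gives 0.72(25.6+t) = t, so 0.28·t = 0.72×25.6.
t* = 0.72×25.6/0.28 = 65.83 min.

65.83 min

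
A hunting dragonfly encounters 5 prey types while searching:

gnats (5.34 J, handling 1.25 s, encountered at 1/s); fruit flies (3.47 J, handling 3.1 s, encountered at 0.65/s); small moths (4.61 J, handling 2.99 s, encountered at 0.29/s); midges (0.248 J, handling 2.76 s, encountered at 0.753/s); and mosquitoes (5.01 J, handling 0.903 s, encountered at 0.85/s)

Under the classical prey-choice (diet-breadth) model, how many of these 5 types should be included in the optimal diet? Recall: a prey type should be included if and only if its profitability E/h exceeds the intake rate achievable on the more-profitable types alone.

Rank by E/h (J/s): mosquitoes 5.55, gnats 4.27, small moths 1.54, fruit flies 1.12, midges 0.0899. Include each in turn until the next type's E/h falls below the running intake rate.
Rate on top 1: 2.409. gnats: 4.27 > 2.409 → include.
Rate on top 2: 3.181. small moths: 1.54 < 3.181 → exclude; stop.
Optimal diet: mosquitoes, gnats — 2 of 5 types.

2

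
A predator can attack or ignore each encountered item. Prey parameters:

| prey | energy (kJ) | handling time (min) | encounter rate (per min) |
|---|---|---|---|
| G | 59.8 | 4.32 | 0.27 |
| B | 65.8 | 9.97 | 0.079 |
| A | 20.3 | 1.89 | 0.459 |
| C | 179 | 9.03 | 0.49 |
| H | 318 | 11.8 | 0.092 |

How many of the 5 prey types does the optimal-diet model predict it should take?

2

Profitabilities (E/h, kJ/min): H 26.9, C 19.8, G 13.8, A 10.7, B 6.6. Add prey in this order while the next type's profitability exceeds the intake rate on those already taken.
Rate on top 1: 14.03. C: 19.8 > 14.03 → include.
Rate on top 2: 17.97. G: 13.8 < 17.97 → exclude; stop.
Optimal diet: H, C — 2 of 5 types.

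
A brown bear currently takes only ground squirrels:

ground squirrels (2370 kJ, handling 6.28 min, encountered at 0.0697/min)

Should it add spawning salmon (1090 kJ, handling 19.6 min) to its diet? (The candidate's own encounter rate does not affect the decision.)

No

Intake rate on the current diet: R = (0.0697×2370) / (1 + 0.0697×6.28) = 165.2/1.438 = 114.9 kJ/min.
spawning salmon: E/h = 1090/19.6 = 55.61 kJ/min.
55.61 < 114.9, so adding spawning salmon would lower the average — exclude it.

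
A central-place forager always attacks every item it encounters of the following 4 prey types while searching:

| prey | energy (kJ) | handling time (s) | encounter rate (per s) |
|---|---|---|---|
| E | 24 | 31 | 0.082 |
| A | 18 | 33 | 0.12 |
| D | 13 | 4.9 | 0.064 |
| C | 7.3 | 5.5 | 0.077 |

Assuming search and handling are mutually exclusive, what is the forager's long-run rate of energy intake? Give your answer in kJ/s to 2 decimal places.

R = Σλ_iE_i / (1 + Σλ_ih_i)
Numerator: 0.082×24 + 0.12×18 + 0.064×13 + 0.077×7.3 = 5.522
Denominator: 1 + 0.082×31 + 0.12×33 + 0.064×4.9 + 0.077×5.5 = 8.239
R = 5.522/8.239 = 0.6702 kJ/s

0.67 kJ/s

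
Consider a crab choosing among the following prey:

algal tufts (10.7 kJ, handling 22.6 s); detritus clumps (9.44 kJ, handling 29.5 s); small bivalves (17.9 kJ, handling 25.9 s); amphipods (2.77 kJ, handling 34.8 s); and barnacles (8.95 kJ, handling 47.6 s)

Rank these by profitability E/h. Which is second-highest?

Profitability E/h (kJ/s): algal tufts = 10.7/22.6 = 0.473, detritus clumps = 9.44/29.5 = 0.32, small bivalves = 17.9/25.9 = 0.691, amphipods = 2.77/34.8 = 0.0796, barnacles = 8.95/47.6 = 0.188.
Ranked: small bivalves > algal tufts > detritus clumps > barnacles > amphipods.

algal tufts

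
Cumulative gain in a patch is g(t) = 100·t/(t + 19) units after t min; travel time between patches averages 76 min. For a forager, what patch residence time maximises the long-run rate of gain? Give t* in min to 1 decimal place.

By the marginal value theorem, leave when the instantaneous gain rate g'(t) equals the habitat-wide average g(t)/(T + t).
g'(t) = 100·19/(t + 19)². Setting 100·19/(t+19)² = 100t/[(t+19)(76+t)] gives 19(76+t) = t(t+19), so t² = 19×76 = 1444.
t* = √1444 = 38 min.

38.0 min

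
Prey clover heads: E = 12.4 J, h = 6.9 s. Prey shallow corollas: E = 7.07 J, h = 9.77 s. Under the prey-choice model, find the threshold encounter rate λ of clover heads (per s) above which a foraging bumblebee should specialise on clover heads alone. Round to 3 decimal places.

Drop shallow corollas once their profitability E₂/h₂ falls below the rate achievable on clover heads alone: E₂/h₂ = λE₁/(1 + λh₁).
Solve for λ: λE₁h₂ = E₂(1 + λh₁) → λ(E₁h₂ − E₂h₁) = E₂ → λ = E₂/(E₁h₂ − E₂h₁).
λ = 7.07/(12.4×9.77 − 7.07×6.9) = 7.07/72.36 = 0.0977 per s.

0.098 per s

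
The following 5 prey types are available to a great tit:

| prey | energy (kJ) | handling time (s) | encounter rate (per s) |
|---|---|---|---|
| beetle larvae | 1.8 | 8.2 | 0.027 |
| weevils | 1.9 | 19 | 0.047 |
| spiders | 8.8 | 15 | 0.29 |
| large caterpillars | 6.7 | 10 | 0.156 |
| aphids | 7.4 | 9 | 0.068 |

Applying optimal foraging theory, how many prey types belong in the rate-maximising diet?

Profitabilities (E/h, kJ/s): aphids 0.822, large caterpillars 0.67, spiders 0.587, beetle larvae 0.22, weevils 0.1. Add prey in this order while the next type's profitability exceeds the intake rate on those already taken.
Rate on top 1: 0.3122. large caterpillars: 0.67 > 0.3122 → include.
Rate on top 2: 0.4881. spiders: 0.587 > 0.4881 → include.
Rate on top 3: 0.5451. beetle larvae: 0.22 < 0.5451 → exclude; stop.
Optimal diet: aphids, large caterpillars, spiders — 3 of 5 types.

3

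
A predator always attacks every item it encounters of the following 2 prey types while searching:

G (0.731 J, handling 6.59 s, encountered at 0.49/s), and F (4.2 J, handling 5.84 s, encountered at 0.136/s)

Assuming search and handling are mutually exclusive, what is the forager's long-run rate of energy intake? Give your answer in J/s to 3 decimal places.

0.185 J/s

R = (0.49×0.731 + 0.136×4.2) / (1 + 0.49×6.59 + 0.136×5.84) = 0.9294/5.023 = 0.185 J/s.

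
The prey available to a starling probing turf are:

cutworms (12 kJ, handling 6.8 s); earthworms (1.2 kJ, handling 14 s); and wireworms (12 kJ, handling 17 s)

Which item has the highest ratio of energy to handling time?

Profitability E/h (kJ/s): cutworms = 12/6.8 = 1.76, earthworms = 1.2/14 = 0.0857, wireworms = 12/17 = 0.706.
Ranked: cutworms > wireworms > earthworms.

cutworms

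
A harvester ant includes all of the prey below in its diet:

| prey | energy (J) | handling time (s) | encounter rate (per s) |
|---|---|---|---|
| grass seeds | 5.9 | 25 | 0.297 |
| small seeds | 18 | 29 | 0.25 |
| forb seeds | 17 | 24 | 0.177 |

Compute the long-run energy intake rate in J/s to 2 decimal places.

R = (0.297×5.9 + 0.25×18 + 0.177×17) / (1 + 0.297×25 + 0.25×29 + 0.177×24) = 9.261/19.92 = 0.4649 J/s.

0.46 J/s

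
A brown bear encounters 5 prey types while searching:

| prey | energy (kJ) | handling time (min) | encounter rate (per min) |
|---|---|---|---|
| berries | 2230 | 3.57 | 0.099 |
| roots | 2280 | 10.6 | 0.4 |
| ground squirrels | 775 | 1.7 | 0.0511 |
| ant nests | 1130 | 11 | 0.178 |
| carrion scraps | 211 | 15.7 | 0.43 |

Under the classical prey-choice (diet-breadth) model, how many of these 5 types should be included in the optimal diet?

3

E/h in descending order: berries 625, ground squirrels 456, roots 215, ant nests 103, carrion scraps 13.4 kJ/min. The optimal diet is the largest prefix of this list for which every included type satisfies E_i/h_i > R on the types above it.
Rate on top 1: 163.1. ground squirrels: 456 > 163.1 → include.
Rate on top 2: 180.8. roots: 215 > 180.8 → include.
Rate on top 3: 206.4. ant nests: 103 < 206.4 → exclude; stop.
Optimal diet: berries, ground squirrels, roots — 3 of 5 types.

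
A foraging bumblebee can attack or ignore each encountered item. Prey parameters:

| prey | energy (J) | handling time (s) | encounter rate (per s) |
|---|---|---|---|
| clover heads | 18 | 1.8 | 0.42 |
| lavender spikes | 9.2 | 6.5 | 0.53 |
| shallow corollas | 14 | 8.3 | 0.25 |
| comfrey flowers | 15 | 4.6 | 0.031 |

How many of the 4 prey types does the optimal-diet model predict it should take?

Rank by E/h (J/s): clover heads 10, comfrey flowers 3.26, shallow corollas 1.69, lavender spikes 1.42. Include each in turn until the next type's E/h falls below the running intake rate.
Rate on top 1: 4.305. comfrey flowers: 3.26 < 4.305 → exclude; stop.
Optimal diet: clover heads — 1 of 4 types.

1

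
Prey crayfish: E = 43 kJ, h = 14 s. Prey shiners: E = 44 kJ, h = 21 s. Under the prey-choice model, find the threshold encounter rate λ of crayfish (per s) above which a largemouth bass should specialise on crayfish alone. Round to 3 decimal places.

0.153 per s

The zero-one rule: include shiners iff E₂/h₂ > λE₁/(1+λh₁). Equality gives the switch point.
λE₁h₂ = E₂ + λE₂h₁ ⇒ λ = E₂/(E₁h₂ − E₂h₁) = 44/(903 − 616) = 0.1533 per s.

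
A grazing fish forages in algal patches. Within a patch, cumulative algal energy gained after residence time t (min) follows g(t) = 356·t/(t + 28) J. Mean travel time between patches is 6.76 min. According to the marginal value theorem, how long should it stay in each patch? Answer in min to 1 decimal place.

By the marginal value theorem, leave when the instantaneous gain rate g'(t) equals the habitat-wide average g(t)/(T + t).
g'(t) = 356·28/(t + 28)². Setting 356·28/(t+28)² = 356t/[(t+28)(6.76+t)] gives 28(6.76+t) = t(t+28), so t² = 28×6.76 = 189.3.
t* = √189.3 = 13.76 min.

13.8 min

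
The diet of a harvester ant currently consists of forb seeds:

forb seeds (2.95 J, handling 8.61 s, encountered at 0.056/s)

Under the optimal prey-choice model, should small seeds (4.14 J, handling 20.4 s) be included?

On forb seeds alone, R = ΣλE/(1+Σλh) = 0.1652/1.482 = 0.1115 J/s.
Profitability of small seeds: 4.14/20.4 = 0.2029 J/s.
0.2029 > 0.1115, so adding small seeds raises the average — include it.

Yes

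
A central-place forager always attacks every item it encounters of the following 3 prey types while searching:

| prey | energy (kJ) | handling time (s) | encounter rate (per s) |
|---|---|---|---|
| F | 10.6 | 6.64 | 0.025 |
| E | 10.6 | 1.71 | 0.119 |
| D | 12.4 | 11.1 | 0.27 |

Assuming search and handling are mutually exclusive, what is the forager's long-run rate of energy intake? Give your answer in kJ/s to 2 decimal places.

R = Σλ_iE_i / (1 + Σλ_ih_i)
Numerator: 0.025×10.6 + 0.119×10.6 + 0.27×12.4 = 4.874
Denominator: 1 + 0.025×6.64 + 0.119×1.71 + 0.27×11.1 = 4.366
R = 4.874/4.366 = 1.116 kJ/s

1.12 kJ/s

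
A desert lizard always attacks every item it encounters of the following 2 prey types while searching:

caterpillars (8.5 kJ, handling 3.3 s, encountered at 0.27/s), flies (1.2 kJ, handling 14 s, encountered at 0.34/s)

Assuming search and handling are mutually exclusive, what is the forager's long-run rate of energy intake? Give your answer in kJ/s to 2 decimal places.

0.41 kJ/s

R = Σλ_iE_i / (1 + Σλ_ih_i)
Numerator: 0.27×8.5 + 0.34×1.2 = 2.703
Denominator: 1 + 0.27×3.3 + 0.34×14 = 6.651
R = 2.703/6.651 = 0.4064 kJ/s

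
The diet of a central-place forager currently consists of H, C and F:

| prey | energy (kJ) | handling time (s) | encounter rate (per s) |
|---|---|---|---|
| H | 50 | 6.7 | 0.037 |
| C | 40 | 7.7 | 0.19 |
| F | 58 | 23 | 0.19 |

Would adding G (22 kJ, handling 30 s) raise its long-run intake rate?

On H, C and F alone, R = ΣλE/(1+Σλh) = 20.47/7.081 = 2.891 kJ/s.
G: E/h = 22/30 = 0.7333 kJ/s.
0.7333 < 2.891, so adding G would lower the average — exclude it.

No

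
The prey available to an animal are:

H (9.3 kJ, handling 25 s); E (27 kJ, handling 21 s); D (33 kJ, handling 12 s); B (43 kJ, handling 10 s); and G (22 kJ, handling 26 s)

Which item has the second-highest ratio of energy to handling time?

D

In descending order of E/h:
B: 43/10 = 4.3 kJ/s
D: 33/12 = 2.75 kJ/s
E: 27/21 = 1.29 kJ/s
G: 22/26 = 0.846 kJ/s
H: 9.3/25 = 0.372 kJ/s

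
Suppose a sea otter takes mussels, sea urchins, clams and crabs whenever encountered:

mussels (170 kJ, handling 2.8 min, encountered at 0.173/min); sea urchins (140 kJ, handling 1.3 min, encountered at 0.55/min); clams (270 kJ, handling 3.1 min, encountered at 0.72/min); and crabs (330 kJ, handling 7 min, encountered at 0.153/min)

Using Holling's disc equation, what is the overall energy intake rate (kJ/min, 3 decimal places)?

63.845 kJ/min

R = Σλ_iE_i / (1 + Σλ_ih_i)
Numerator: 0.173×170 + 0.55×140 + 0.72×270 + 0.153×330 = 351.3
Denominator: 1 + 0.173×2.8 + 0.55×1.3 + 0.72×3.1 + 0.153×7 = 5.502
R = 351.3/5.502 = 63.84 kJ/min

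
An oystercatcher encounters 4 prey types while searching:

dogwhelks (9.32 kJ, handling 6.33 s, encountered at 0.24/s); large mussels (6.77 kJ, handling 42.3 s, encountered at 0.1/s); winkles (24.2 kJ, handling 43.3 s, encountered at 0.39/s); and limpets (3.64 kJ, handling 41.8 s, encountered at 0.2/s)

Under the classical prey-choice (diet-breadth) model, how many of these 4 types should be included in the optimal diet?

Rank by E/h (kJ/s): dogwhelks 1.47, winkles 0.559, large mussels 0.16, limpets 0.0871. Include each in turn until the next type's E/h falls below the running intake rate.
Rate on top 1: 0.8879. winkles: 0.559 < 0.8879 → exclude; stop.
Optimal diet: dogwhelks — 1 of 4 types.

1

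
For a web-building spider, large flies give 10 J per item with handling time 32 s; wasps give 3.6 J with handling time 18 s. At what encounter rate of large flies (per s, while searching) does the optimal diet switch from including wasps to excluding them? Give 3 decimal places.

0.056 per s

At the threshold, the rate on large flies alone equals the profitability of wasps: λ·10/(1 + λ·32) = 3.6/18 = 0.2.
Rearranging, λ(10 − 0.2×32) = 0.2, so λ = 0.2/3.6 = 0.05556 per s.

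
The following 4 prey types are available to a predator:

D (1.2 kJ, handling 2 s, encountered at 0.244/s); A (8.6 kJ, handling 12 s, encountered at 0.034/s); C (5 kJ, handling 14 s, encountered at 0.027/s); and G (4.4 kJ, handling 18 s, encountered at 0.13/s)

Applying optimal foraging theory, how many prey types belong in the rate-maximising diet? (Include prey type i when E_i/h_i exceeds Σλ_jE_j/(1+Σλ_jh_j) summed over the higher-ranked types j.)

3

Rank by E/h (kJ/s): A 0.717, D 0.6, C 0.357, G 0.244. Include each in turn until the next type's E/h falls below the running intake rate.
Rate on top 1: 0.2077. D: 0.6 > 0.2077 → include.
Rate on top 2: 0.3086. C: 0.357 > 0.3086 → include.
Rate on top 3: 0.3167. G: 0.244 < 0.3167 → exclude; stop.
Optimal diet: A, D, C — 3 of 4 types.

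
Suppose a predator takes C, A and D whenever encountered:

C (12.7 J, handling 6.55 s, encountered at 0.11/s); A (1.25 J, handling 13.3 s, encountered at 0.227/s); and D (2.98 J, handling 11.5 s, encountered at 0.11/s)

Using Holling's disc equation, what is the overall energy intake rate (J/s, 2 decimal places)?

0.33 J/s

R = Σλ_iE_i / (1 + Σλ_ih_i)
Numerator: 0.11×12.7 + 0.227×1.25 + 0.11×2.98 = 2.009
Denominator: 1 + 0.11×6.55 + 0.227×13.3 + 0.11×11.5 = 6.005
R = 2.009/6.005 = 0.3345 J/s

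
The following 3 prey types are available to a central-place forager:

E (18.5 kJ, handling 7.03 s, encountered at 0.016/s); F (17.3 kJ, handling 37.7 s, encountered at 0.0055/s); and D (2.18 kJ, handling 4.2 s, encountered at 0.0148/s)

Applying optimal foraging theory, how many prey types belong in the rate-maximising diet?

E/h in descending order: E 2.63, D 0.519, F 0.459 kJ/s. The optimal diet is the largest prefix of this list for which every included type satisfies E_i/h_i > R on the types above it.
Rate on top 1: 0.2661. D: 0.519 > 0.2661 → include.
Rate on top 2: 0.2795. F: 0.459 > 0.2795 → include.
Optimal diet: E, D, F — 3 of 3 types.

3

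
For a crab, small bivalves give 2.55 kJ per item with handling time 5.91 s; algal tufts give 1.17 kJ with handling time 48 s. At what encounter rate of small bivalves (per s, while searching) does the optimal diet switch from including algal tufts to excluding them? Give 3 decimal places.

0.010 per s

The zero-one rule: include algal tufts iff E₂/h₂ > λE₁/(1+λh₁). Equality gives the switch point.
λE₁h₂ = E₂ + λE₂h₁ ⇒ λ = E₂/(E₁h₂ − E₂h₁) = 1.17/(122.4 − 6.915) = 0.01013 per s.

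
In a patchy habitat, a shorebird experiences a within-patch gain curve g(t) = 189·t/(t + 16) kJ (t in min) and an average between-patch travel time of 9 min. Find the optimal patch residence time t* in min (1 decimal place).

12.0 min

By the marginal value theorem, leave when the instantaneous gain rate g'(t) equals the habitat-wide average g(t)/(T + t).
g'(t) = 189·16/(t + 16)². Setting 189·16/(t+16)² = 189t/[(t+16)(9+t)] gives 16(9+t) = t(t+16), so t² = 16×9 = 144.
t* = √144 = 12 min.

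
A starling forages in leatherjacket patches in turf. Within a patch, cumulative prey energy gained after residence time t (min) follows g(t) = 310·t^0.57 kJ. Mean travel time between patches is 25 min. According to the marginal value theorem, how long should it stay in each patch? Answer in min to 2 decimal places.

Maximise g(t)/(T+t): set derivative to zero → g'(t)(T+t) = g(t).
g'(t) = 0.57·310·t^-0.43. Setting 0.57·310·t^-0.43 = 310·t^0.57/(25+t) gives 0.57(25+t) = t, so 0.43·t = 0.57×25.
t* = 0.57×25/0.43 = 33.14 min.

33.14 min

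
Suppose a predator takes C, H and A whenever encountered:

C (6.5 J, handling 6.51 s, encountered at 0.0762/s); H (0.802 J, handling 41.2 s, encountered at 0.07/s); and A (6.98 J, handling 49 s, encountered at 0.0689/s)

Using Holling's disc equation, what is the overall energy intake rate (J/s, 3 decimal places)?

R = Σλ_iE_i / (1 + Σλ_ih_i)
Numerator: 0.0762×6.5 + 0.07×0.802 + 0.0689×6.98 = 1.032
Denominator: 1 + 0.0762×6.51 + 0.07×41.2 + 0.0689×49 = 7.756
R = 1.032/7.756 = 0.1331 J/s

0.133 J/s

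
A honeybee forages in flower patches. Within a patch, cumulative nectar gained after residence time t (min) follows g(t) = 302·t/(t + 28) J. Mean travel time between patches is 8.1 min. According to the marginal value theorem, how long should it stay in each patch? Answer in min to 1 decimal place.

By the marginal value theorem, leave when the instantaneous gain rate g'(t) equals the habitat-wide average g(t)/(T + t).
g'(t) = 302·28/(t + 28)². Setting 302·28/(t+28)² = 302t/[(t+28)(8.1+t)] gives 28(8.1+t) = t(t+28), so t² = 28×8.1 = 226.8.
t* = √226.8 = 15.06 min.

15.1 min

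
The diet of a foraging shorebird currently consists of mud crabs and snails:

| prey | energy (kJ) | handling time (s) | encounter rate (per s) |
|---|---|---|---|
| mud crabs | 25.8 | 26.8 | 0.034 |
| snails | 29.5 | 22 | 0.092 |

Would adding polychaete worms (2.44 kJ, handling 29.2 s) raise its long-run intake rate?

No

Current rate: (0.034×25.8 + 0.092×29.5)/(1 + 0.034×26.8 + 0.092×22) = 0.9126 kJ/s.
polychaete worms: E/h = 2.44/29.2 = 0.08356 kJ/s.
0.08356 < 0.9126, so adding polychaete worms would lower the average — exclude it.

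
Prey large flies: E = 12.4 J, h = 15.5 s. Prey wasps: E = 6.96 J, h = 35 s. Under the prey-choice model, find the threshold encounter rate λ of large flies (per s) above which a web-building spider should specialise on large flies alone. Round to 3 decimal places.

Drop wasps once their profitability E₂/h₂ falls below the rate achievable on large flies alone: E₂/h₂ = λE₁/(1 + λh₁).
Solve for λ: λE₁h₂ = E₂(1 + λh₁) → λ(E₁h₂ − E₂h₁) = E₂ → λ = E₂/(E₁h₂ − E₂h₁).
λ = 6.96/(12.4×35 − 6.96×15.5) = 6.96/326.1 = 0.02134 per s.

0.021 per s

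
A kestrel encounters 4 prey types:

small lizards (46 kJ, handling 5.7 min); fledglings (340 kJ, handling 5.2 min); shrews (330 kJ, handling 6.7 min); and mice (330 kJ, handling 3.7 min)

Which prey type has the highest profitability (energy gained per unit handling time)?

In descending order of E/h:
mice: 330/3.7 = 89.2 kJ/min
fledglings: 340/5.2 = 65.4 kJ/min
shrews: 330/6.7 = 49.3 kJ/min
small lizards: 46/5.7 = 8.07 kJ/min

mice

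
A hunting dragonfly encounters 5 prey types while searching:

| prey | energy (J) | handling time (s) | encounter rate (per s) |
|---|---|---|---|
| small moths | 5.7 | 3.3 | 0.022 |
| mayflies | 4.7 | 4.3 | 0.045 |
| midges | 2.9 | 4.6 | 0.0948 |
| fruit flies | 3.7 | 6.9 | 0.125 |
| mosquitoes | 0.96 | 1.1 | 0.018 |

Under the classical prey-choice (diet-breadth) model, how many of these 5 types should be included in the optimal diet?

E/h in descending order: small moths 1.73, mayflies 1.09, mosquitoes 0.873, midges 0.63, fruit flies 0.536 J/s. The optimal diet is the largest prefix of this list for which every included type satisfies E_i/h_i > R on the types above it.
Rate on top 1: 0.1169. mayflies: 1.09 > 0.1169 → include.
Rate on top 2: 0.2661. mosquitoes: 0.873 > 0.2661 → include.
Rate on top 3: 0.2754. midges: 0.63 > 0.2754 → include.
Rate on top 4: 0.3653. fruit flies: 0.536 > 0.3653 → include.
Optimal diet: small moths, mayflies, mosquitoes, midges, fruit flies — 5 of 5 types.

5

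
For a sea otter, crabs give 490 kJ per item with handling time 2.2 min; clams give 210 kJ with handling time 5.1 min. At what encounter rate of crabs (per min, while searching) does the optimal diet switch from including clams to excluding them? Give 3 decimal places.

The zero-one rule: include clams iff E₂/h₂ > λE₁/(1+λh₁). Equality gives the switch point.
λE₁h₂ = E₂ + λE₂h₁ ⇒ λ = E₂/(E₁h₂ − E₂h₁) = 210/(2499 − 462) = 0.1031 per min.

0.103 per min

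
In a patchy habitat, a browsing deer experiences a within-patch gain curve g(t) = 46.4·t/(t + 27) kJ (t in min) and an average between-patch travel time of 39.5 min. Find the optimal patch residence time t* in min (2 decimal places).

32.66 min

Optimal t* satisfies g'(t*) = g(t*)/(T + t*).
g'(t) = 46.4·27/(t + 27)². Setting 46.4·27/(t+27)² = 46.4t/[(t+27)(39.5+t)] gives 27(39.5+t) = t(t+27), so t² = 27×39.5 = 1066.
t* = √1066 = 32.66 min.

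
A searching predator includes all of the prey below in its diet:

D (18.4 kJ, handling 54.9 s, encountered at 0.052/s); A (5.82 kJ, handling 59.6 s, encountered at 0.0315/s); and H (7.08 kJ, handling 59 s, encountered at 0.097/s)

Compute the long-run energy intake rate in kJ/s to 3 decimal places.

0.159 kJ/s

R = Σλ_iE_i / (1 + Σλ_ih_i)
Numerator: 0.052×18.4 + 0.0315×5.82 + 0.097×7.08 = 1.827
Denominator: 1 + 0.052×54.9 + 0.0315×59.6 + 0.097×59 = 11.46
R = 1.827/11.46 = 0.1595 kJ/s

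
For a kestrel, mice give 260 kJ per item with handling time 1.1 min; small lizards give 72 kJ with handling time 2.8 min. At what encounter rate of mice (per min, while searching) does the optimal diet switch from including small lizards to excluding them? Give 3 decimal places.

0.111 per min

The zero-one rule: include small lizards iff E₂/h₂ > λE₁/(1+λh₁). Equality gives the switch point.
λE₁h₂ = E₂ + λE₂h₁ ⇒ λ = E₂/(E₁h₂ − E₂h₁) = 72/(728 − 79.2) = 0.111 per min.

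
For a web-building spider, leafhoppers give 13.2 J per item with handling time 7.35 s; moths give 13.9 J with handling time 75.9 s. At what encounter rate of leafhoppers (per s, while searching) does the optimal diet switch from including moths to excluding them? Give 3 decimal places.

0.015 per s

The zero-one rule: include moths iff E₂/h₂ > λE₁/(1+λh₁). Equality gives the switch point.
λE₁h₂ = E₂ + λE₂h₁ ⇒ λ = E₂/(E₁h₂ − E₂h₁) = 13.9/(1002 − 102.2) = 0.01545 per s.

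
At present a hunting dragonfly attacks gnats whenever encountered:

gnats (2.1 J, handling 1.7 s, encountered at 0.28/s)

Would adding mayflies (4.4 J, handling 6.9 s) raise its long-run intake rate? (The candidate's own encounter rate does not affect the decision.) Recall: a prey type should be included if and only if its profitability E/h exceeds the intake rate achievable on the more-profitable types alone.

Yes

Intake rate on the current diet: R = (0.28×2.1) / (1 + 0.28×1.7) = 0.588/1.476 = 0.3984 J/s.
mayflies: E/h = 4.4/6.9 = 0.6377 J/s.
0.6377 > 0.3984, so adding mayflies raises the average — include it.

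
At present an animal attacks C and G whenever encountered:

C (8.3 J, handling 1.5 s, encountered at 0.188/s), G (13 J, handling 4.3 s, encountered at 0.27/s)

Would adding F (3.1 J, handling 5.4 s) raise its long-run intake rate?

On C and G alone, R = ΣλE/(1+Σλh) = 5.07/2.443 = 2.075 J/s.
F: E/h = 3.1/5.4 = 0.5741 J/s.
Since 0.5741 < R, time spent handling F is better spent searching.

No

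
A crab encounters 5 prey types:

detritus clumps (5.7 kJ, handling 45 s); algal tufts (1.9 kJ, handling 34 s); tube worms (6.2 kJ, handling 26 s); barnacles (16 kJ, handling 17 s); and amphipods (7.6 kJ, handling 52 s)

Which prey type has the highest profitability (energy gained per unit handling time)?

barnacles

In descending order of E/h:
barnacles: 16/17 = 0.941 kJ/s
tube worms: 6.2/26 = 0.238 kJ/s
amphipods: 7.6/52 = 0.146 kJ/s
detritus clumps: 5.7/45 = 0.127 kJ/s
algal tufts: 1.9/34 = 0.0559 kJ/s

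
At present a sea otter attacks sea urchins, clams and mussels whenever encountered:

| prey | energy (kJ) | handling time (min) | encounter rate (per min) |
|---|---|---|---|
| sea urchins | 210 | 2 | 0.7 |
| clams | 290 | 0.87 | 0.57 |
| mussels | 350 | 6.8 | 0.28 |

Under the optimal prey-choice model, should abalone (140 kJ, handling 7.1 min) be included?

No

Current rate: (0.7×210 + 0.57×290 + 0.28×350)/(1 + 0.7×2 + 0.57×0.87 + 0.28×6.8) = 85.48 kJ/min.
Profitability of abalone: 140/7.1 = 19.72 kJ/min.
19.72 < 85.48, so adding abalone would lower the average — exclude it.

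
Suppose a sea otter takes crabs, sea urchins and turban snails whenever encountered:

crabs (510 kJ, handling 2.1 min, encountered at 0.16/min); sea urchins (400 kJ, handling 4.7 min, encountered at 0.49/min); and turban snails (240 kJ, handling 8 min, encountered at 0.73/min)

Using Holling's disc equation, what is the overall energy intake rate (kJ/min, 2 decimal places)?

47.77 kJ/min

R = (0.16×510 + 0.49×400 + 0.73×240) / (1 + 0.16×2.1 + 0.49×4.7 + 0.73×8) = 452.8/9.479 = 47.77 kJ/min.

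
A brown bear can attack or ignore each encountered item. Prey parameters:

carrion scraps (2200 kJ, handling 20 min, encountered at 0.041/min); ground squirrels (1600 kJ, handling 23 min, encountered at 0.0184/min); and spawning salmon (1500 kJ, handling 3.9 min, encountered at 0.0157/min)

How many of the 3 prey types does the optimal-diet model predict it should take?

3

E/h in descending order: spawning salmon 385, carrion scraps 110, ground squirrels 69.6 kJ/min. The optimal diet is the largest prefix of this list for which every included type satisfies E_i/h_i > R on the types above it.
Rate on top 1: 22.19. carrion scraps: 110 > 22.19 → include.
Rate on top 2: 60.47. ground squirrels: 69.6 > 60.47 → include.
Optimal diet: spawning salmon, carrion scraps, ground squirrels — 3 of 3 types.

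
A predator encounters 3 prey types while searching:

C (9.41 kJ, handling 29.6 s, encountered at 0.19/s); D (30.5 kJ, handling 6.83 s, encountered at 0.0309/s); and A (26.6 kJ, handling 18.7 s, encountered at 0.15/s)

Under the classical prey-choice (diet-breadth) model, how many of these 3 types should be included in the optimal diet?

2

Profitabilities (E/h, kJ/s): D 4.47, A 1.42, C 0.318. Add prey in this order while the next type's profitability exceeds the intake rate on those already taken.
Rate on top 1: 0.7782. A: 1.42 > 0.7782 → include.
Rate on top 2: 1.228. C: 0.318 < 1.228 → exclude; stop.
Optimal diet: D, A — 2 of 3 types.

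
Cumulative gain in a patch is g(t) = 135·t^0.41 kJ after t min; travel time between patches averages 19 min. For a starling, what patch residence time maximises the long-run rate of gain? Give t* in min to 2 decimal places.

13.20 min

Optimal t* satisfies g'(t*) = g(t*)/(T + t*).
g'(t) = 0.41·135·t^-0.59. Setting 0.41·135·t^-0.59 = 135·t^0.41/(19+t) gives 0.41(19+t) = t, so 0.59·t = 0.41×19.
t* = 0.41×19/0.59 = 13.2 min.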